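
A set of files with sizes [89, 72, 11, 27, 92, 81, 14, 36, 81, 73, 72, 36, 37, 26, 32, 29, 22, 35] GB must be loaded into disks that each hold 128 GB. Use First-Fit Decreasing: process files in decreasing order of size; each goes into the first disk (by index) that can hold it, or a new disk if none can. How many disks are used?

Sorted descending: 92, 89, 81, 81, 73, 72, 72, 37, 36, 36, 35, 32, 29, 27, 26, 22, 14, 11.
92 GB → disk 1 (remaining 36 GB)
89 GB → disk 2 (remaining 39 GB)
81 GB → disk 3 (remaining 47 GB)
81 GB → disk 4 (remaining 47 GB)
73 GB → disk 5 (remaining 55 GB)
72 GB → disk 6 (remaining 56 GB)
72 GB → disk 7 (remaining 56 GB)
37 GB → disk 2 (remaining 2 GB)
36 GB → disk 1 (remaining 0 GB)
36 GB → disk 3 (remaining 11 GB)
35 GB → disk 4 (remaining 12 GB)
32 GB → disk 5 (remaining 23 GB)
29 GB → disk 6 (remaining 27 GB)
27 GB → disk 6 (remaining 0 GB)
26 GB → disk 7 (remaining 30 GB)
22 GB → disk 5 (remaining 1 GB)
14 GB → disk 7 (remaining 16 GB)
11 GB → disk 3 (remaining 0 GB)

7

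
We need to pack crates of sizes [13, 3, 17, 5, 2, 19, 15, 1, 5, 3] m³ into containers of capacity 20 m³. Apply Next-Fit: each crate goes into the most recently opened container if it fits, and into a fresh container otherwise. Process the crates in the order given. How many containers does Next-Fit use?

13 m³ → container 1 (remaining 7 m³)
3 m³ → container 1 (remaining 4 m³)
17 m³ → container 2 (remaining 3 m³)
5 m³ → container 3 (remaining 15 m³)
2 m³ → container 3 (remaining 13 m³)
19 m³ → container 4 (remaining 1 m³)
15 m³ → container 5 (remaining 5 m³)
1 m³ → container 5 (remaining 4 m³)
5 m³ → container 6 (remaining 15 m³)
3 m³ → container 6 (remaining 12 m³)
Final containers: [13,3] [17] [5,2] [19] [15,1] [5,3].

6 containers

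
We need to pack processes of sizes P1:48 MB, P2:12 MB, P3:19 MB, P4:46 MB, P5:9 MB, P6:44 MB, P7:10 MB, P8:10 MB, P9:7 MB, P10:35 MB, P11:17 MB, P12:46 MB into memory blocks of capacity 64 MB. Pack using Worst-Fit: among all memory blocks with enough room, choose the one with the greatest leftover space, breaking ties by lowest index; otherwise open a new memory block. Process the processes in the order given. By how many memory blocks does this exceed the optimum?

1

Worst-Fit: [48,12] [19,9,10,10] [46] [44,7] [35,17] [46] → 6 memory blocks.
Total size 303 MB; any packing needs at least ⌈303/64⌉ = 5 memory blocks.
An optimal packing achieves that bound: [48,12] [46,17] [46,10,7] [44,19] [35,10,9] → 5 memory blocks.
Excess: 6 − 5 = 1.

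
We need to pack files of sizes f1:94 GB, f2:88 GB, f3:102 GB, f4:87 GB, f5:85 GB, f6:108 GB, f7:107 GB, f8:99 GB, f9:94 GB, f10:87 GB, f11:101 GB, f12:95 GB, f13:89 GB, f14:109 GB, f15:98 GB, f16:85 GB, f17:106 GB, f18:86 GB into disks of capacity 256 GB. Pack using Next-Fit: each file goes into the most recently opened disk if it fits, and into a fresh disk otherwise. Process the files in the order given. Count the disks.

Put f1 (94 GB) in disk 1; 162 GB remain.
Put f2 (88 GB) in disk 1; 74 GB remain.
Put f3 (102 GB) in disk 2; 154 GB remain.
Put f4 (87 GB) in disk 2; 67 GB remain.
Put f5 (85 GB) in disk 3; 171 GB remain.
Put f6 (108 GB) in disk 3; 63 GB remain.
Put f7 (107 GB) in disk 4; 149 GB remain.
Put f8 (99 GB) in disk 4; 50 GB remain.
Put f9 (94 GB) in disk 5; 162 GB remain.
Put f10 (87 GB) in disk 5; 75 GB remain.
Put f11 (101 GB) in disk 6; 155 GB remain.
Put f12 (95 GB) in disk 6; 60 GB remain.
Put f13 (89 GB) in disk 7; 167 GB remain.
Put f14 (109 GB) in disk 7; 58 GB remain.
Put f15 (98 GB) in disk 8; 158 GB remain.
Put f16 (85 GB) in disk 8; 73 GB remain.
Put f17 (106 GB) in disk 9; 150 GB remain.
Put f18 (86 GB) in disk 9; 64 GB remain.

9 disks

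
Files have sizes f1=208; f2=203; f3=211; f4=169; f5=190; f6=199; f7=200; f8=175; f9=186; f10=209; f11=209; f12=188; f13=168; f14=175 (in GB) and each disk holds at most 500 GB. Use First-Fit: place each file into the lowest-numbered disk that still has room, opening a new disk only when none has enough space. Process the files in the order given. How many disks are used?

7

f1 (208 GB) → disk 1 (remaining 292 GB)
f2 (203 GB) → disk 1 (remaining 89 GB)
f3 (211 GB) → disk 2 (remaining 289 GB)
f4 (169 GB) → disk 2 (remaining 120 GB)
f5 (190 GB) → disk 3 (remaining 310 GB)
f6 (199 GB) → disk 3 (remaining 111 GB)
f7 (200 GB) → disk 4 (remaining 300 GB)
f8 (175 GB) → disk 4 (remaining 125 GB)
f9 (186 GB) → disk 5 (remaining 314 GB)
f10 (209 GB) → disk 5 (remaining 105 GB)
f11 (209 GB) → disk 6 (remaining 291 GB)
f12 (188 GB) → disk 6 (remaining 103 GB)
f13 (168 GB) → disk 7 (remaining 332 GB)
f14 (175 GB) → disk 7 (remaining 157 GB)
Final disks: [208,203] [211,169] [190,199] [200,175] [186,209] [209,188] [168,175].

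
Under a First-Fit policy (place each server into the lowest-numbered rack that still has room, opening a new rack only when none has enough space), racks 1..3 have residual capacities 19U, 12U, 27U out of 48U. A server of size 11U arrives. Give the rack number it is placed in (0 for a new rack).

1

Racks with room: rack 1 (19U), rack 2 (12U), rack 3 (27U).
The first with room is rack 1.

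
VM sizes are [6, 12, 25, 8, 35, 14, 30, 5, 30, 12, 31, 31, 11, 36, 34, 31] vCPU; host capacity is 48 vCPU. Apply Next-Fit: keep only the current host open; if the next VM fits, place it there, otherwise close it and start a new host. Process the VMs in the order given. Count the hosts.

9

Put 6 vCPU in host 1; 42 vCPU remain.
Put 12 vCPU in host 1; 30 vCPU remain.
Put 25 vCPU in host 1; 5 vCPU remain.
Put 8 vCPU in host 2; 40 vCPU remain.
Put 35 vCPU in host 2; 5 vCPU remain.
Put 14 vCPU in host 3; 34 vCPU remain.
Put 30 vCPU in host 3; 4 vCPU remain.
Put 5 vCPU in host 4; 43 vCPU remain.
Put 30 vCPU in host 4; 13 vCPU remain.
Put 12 vCPU in host 4; 1 vCPU remain.
Put 31 vCPU in host 5; 17 vCPU remain.
Put 31 vCPU in host 6; 17 vCPU remain.
Put 11 vCPU in host 6; 6 vCPU remain.
Put 36 vCPU in host 7; 12 vCPU remain.
Put 34 vCPU in host 8; 14 vCPU remain.
Put 31 vCPU in host 9; 17 vCPU remain.
Final hosts: [6,12,25] [8,35] [14,30] [5,30,12] [31] [31,11] [36] [34] [31].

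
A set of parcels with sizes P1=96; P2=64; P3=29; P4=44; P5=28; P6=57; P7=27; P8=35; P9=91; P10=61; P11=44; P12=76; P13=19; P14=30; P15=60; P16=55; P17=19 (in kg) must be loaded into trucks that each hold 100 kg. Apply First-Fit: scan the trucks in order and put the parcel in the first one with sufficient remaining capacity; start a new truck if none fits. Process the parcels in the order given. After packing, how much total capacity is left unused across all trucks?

165

P1 (96 kg) → truck 1 (remaining 4 kg)
P2 (64 kg) → truck 2 (remaining 36 kg)
P3 (29 kg) → truck 2 (remaining 7 kg)
P4 (44 kg) → truck 3 (remaining 56 kg)
P5 (28 kg) → truck 3 (remaining 28 kg)
P6 (57 kg) → truck 4 (remaining 43 kg)
P7 (27 kg) → truck 3 (remaining 1 kg)
P8 (35 kg) → truck 4 (remaining 8 kg)
P9 (91 kg) → truck 5 (remaining 9 kg)
P10 (61 kg) → truck 6 (remaining 39 kg)
P11 (44 kg) → truck 7 (remaining 56 kg)
P12 (76 kg) → truck 8 (remaining 24 kg)
P13 (19 kg) → truck 6 (remaining 20 kg)
P14 (30 kg) → truck 7 (remaining 26 kg)
P15 (60 kg) → truck 9 (remaining 40 kg)
P16 (55 kg) → truck 10 (remaining 45 kg)
P17 (19 kg) → truck 6 (remaining 1 kg)
10 trucks × 100 kg = 1000 kg; used 835 kg; unused 165 kg.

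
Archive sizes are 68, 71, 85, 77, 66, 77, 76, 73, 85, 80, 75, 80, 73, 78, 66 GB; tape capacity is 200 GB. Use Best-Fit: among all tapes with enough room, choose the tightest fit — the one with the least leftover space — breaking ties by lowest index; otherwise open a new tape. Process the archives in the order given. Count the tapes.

8 tapes

tape 1: place 68 GB, 132 GB left
tape 1: place 71 GB, 61 GB left
tape 2: place 85 GB, 115 GB left
tape 2: place 77 GB, 38 GB left
tape 3: place 66 GB, 134 GB left
tape 3: place 77 GB, 57 GB left
tape 4: place 76 GB, 124 GB left
tape 4: place 73 GB, 51 GB left
tape 5: place 85 GB, 115 GB left
tape 5: place 80 GB, 35 GB left
tape 6: place 75 GB, 125 GB left
tape 6: place 80 GB, 45 GB left
tape 7: place 73 GB, 127 GB left
tape 7: place 78 GB, 49 GB left
tape 8: place 66 GB, 134 GB left
Final tapes: [68,71] [85,77] [66,77] [76,73] [85,80] [75,80] [73,78] [66].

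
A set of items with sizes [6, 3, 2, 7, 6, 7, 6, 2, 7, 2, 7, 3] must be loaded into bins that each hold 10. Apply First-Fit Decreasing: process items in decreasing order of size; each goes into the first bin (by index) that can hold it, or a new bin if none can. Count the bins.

7 bins

Sorted descending: 7, 7, 7, 7, 6, 6, 6, 3, 3, 2, 2, 2.
bin 1: place 7, 3 left
bin 2: place 7, 3 left
bin 3: place 7, 3 left
bin 4: place 7, 3 left
bin 5: place 6, 4 left
bin 6: place 6, 4 left
bin 7: place 6, 4 left
bin 1: place 3, 0 left
bin 2: place 3, 0 left
bin 3: place 2, 1 left
bin 4: place 2, 1 left
bin 5: place 2, 2 left
Final bins: [7,3] [7,3] [7,2] [7,2] [6,2] [6] [6].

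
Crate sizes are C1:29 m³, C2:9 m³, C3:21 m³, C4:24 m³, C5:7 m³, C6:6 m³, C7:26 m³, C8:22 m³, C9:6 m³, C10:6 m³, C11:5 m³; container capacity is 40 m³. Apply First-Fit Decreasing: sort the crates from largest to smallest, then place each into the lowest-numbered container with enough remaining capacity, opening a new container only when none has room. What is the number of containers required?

5 containers

Sorted descending: 29, 26, 24, 22, 21, 9, 7, 6, 6, 6, 5.
container 1: place 29 m³, 11 m³ left
container 2: place 26 m³, 14 m³ left
container 3: place 24 m³, 16 m³ left
container 4: place 22 m³, 18 m³ left
container 5: place 21 m³, 19 m³ left
container 1: place 9 m³, 2 m³ left
container 2: place 7 m³, 7 m³ left
container 2: place 6 m³, 1 m³ left
container 3: place 6 m³, 10 m³ left
container 3: place 6 m³, 4 m³ left
container 4: place 5 m³, 13 m³ left
Final containers: [29,9] [26,7,6] [24,6,6] [22,5] [21].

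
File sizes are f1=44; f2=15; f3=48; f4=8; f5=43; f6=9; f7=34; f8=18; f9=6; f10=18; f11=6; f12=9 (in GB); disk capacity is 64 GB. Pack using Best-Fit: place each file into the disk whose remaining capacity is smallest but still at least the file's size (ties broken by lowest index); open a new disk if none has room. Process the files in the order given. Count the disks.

5

Put f1 (44 GB) in disk 1; 20 GB remain.
Put f2 (15 GB) in disk 1; 5 GB remain.
Put f3 (48 GB) in disk 2; 16 GB remain.
Put f4 (8 GB) in disk 2; 8 GB remain.
Put f5 (43 GB) in disk 3; 21 GB remain.
Put f6 (9 GB) in disk 3; 12 GB remain.
Put f7 (34 GB) in disk 4; 30 GB remain.
Put f8 (18 GB) in disk 4; 12 GB remain.
Put f9 (6 GB) in disk 2; 2 GB remain.
Put f10 (18 GB) in disk 5; 46 GB remain.
Put f11 (6 GB) in disk 3; 6 GB remain.
Put f12 (9 GB) in disk 4; 3 GB remain.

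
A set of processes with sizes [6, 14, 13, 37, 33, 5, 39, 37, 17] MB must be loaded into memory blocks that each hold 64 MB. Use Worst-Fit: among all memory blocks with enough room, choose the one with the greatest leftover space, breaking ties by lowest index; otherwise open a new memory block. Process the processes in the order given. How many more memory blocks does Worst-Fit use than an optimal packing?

Worst-Fit: [6,14,13,5] [37] [33,17] [39] [37] → 5 memory blocks.
Total size 201 MB; any packing needs at least ⌈201/64⌉ = 4 memory blocks.
An optimal packing achieves that bound: [39,17,6] [37,14,13] [37,5] [33] → 4 memory blocks.
Excess: 5 − 4 = 1.

1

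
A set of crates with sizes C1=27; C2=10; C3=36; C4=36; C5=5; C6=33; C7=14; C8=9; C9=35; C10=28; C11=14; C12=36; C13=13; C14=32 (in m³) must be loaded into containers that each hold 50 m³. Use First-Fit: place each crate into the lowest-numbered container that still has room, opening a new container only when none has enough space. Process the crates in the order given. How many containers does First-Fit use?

Put C1 (27 m³) in container 1; 23 m³ remain.
Put C2 (10 m³) in container 1; 13 m³ remain.
Put C3 (36 m³) in container 2; 14 m³ remain.
Put C4 (36 m³) in container 3; 14 m³ remain.
Put C5 (5 m³) in container 1; 8 m³ remain.
Put C6 (33 m³) in container 4; 17 m³ remain.
Put C7 (14 m³) in container 2; 0 m³ remain.
Put C8 (9 m³) in container 3; 5 m³ remain.
Put C9 (35 m³) in container 5; 15 m³ remain.
Put C10 (28 m³) in container 6; 22 m³ remain.
Put C11 (14 m³) in container 4; 3 m³ remain.
Put C12 (36 m³) in container 7; 14 m³ remain.
Put C13 (13 m³) in container 5; 2 m³ remain.
Put C14 (32 m³) in container 8; 18 m³ remain.
Final containers: [27,10,5] [36,14] [36,9] [33,14] [35,13] [28] [36] [32].

8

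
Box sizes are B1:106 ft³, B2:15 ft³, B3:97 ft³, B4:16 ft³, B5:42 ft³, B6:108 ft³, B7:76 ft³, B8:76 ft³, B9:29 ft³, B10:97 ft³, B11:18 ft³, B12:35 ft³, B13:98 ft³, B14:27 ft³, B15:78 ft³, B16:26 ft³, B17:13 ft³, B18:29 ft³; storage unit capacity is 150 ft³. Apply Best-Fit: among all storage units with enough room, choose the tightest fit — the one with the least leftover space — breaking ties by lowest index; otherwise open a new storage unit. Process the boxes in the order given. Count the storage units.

8 storage units

Put B1 (106 ft³) in storage unit 1; 44 ft³ remain.
Put B2 (15 ft³) in storage unit 1; 29 ft³ remain.
Put B3 (97 ft³) in storage unit 2; 53 ft³ remain.
Put B4 (16 ft³) in storage unit 1; 13 ft³ remain.
Put B5 (42 ft³) in storage unit 2; 11 ft³ remain.
Put B6 (108 ft³) in storage unit 3; 42 ft³ remain.
Put B7 (76 ft³) in storage unit 4; 74 ft³ remain.
Put B8 (76 ft³) in storage unit 5; 74 ft³ remain.
Put B9 (29 ft³) in storage unit 3; 13 ft³ remain.
Put B10 (97 ft³) in storage unit 6; 53 ft³ remain.
Put B11 (18 ft³) in storage unit 6; 35 ft³ remain.
Put B12 (35 ft³) in storage unit 6; 0 ft³ remain.
Put B13 (98 ft³) in storage unit 7; 52 ft³ remain.
Put B14 (27 ft³) in storage unit 7; 25 ft³ remain.
Put B15 (78 ft³) in storage unit 8; 72 ft³ remain.
Put B16 (26 ft³) in storage unit 8; 46 ft³ remain.
Put B17 (13 ft³) in storage unit 1; 0 ft³ remain.
Put B18 (29 ft³) in storage unit 8; 17 ft³ remain.
Final storage units: [106,15,16,13] [97,42] [108,29] [76] [76] [97,18,35] [98,27] [78,26,29].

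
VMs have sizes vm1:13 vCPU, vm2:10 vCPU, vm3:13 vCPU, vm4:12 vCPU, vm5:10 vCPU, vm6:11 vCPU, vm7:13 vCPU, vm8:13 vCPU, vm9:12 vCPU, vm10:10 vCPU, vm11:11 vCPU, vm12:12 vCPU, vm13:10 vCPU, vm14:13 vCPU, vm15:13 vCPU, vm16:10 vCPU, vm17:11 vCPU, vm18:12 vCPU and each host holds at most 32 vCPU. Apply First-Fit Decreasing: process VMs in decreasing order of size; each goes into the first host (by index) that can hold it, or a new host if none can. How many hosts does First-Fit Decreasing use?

Sorted descending: 13, 13, 13, 13, 13, 13, 12, 12, 12, 12, 11, 11, 11, 10, 10, 10, 10, 10.
Put 13 vCPU in host 1; 19 vCPU remain.
Put 13 vCPU in host 1; 6 vCPU remain.
Put 13 vCPU in host 2; 19 vCPU remain.
Put 13 vCPU in host 2; 6 vCPU remain.
Put 13 vCPU in host 3; 19 vCPU remain.
Put 13 vCPU in host 3; 6 vCPU remain.
Put 12 vCPU in host 4; 20 vCPU remain.
Put 12 vCPU in host 4; 8 vCPU remain.
Put 12 vCPU in host 5; 20 vCPU remain.
Put 12 vCPU in host 5; 8 vCPU remain.
Put 11 vCPU in host 6; 21 vCPU remain.
Put 11 vCPU in host 6; 10 vCPU remain.
Put 11 vCPU in host 7; 21 vCPU remain.
Put 10 vCPU in host 6; 0 vCPU remain.
Put 10 vCPU in host 7; 11 vCPU remain.
Put 10 vCPU in host 7; 1 vCPU remain.
Put 10 vCPU in host 8; 22 vCPU remain.
Put 10 vCPU in host 8; 12 vCPU remain.

8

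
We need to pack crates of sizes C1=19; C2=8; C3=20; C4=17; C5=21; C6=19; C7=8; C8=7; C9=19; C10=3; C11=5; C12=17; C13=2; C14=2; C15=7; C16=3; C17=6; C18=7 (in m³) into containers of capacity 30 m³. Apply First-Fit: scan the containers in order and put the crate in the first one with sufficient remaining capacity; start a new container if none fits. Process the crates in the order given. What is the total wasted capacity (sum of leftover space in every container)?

20

Put C1 (19 m³) in container 1; 11 m³ remain.
Put C2 (8 m³) in container 1; 3 m³ remain.
Put C3 (20 m³) in container 2; 10 m³ remain.
Put C4 (17 m³) in container 3; 13 m³ remain.
Put C5 (21 m³) in container 4; 9 m³ remain.
Put C6 (19 m³) in container 5; 11 m³ remain.
Put C7 (8 m³) in container 2; 2 m³ remain.
Put C8 (7 m³) in container 3; 6 m³ remain.
Put C9 (19 m³) in container 6; 11 m³ remain.
Put C10 (3 m³) in container 1; 0 m³ remain.
Put C11 (5 m³) in container 3; 1 m³ remain.
Put C12 (17 m³) in container 7; 13 m³ remain.
Put C13 (2 m³) in container 2; 0 m³ remain.
Put C14 (2 m³) in container 4; 7 m³ remain.
Put C15 (7 m³) in container 4; 0 m³ remain.
Put C16 (3 m³) in container 5; 8 m³ remain.
Put C17 (6 m³) in container 5; 2 m³ remain.
Put C18 (7 m³) in container 6; 4 m³ remain.
7 containers × 30 m³ = 210 m³; used 190 m³; unused 20 m³.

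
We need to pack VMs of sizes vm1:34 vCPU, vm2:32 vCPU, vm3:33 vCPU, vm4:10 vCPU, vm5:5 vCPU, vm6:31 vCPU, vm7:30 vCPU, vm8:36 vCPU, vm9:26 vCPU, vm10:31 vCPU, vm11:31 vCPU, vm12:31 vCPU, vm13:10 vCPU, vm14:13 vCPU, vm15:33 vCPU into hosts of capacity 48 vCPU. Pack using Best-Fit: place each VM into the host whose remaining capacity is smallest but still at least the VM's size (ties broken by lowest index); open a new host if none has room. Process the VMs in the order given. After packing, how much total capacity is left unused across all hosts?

142

host 1: place vm1 (34 vCPU), 14 vCPU left
host 2: place vm2 (32 vCPU), 16 vCPU left
host 3: place vm3 (33 vCPU), 15 vCPU left
host 1: place vm4 (10 vCPU), 4 vCPU left
host 3: place vm5 (5 vCPU), 10 vCPU left
host 4: place vm6 (31 vCPU), 17 vCPU left
host 5: place vm7 (30 vCPU), 18 vCPU left
host 6: place vm8 (36 vCPU), 12 vCPU left
host 7: place vm9 (26 vCPU), 22 vCPU left
host 8: place vm10 (31 vCPU), 17 vCPU left
host 9: place vm11 (31 vCPU), 17 vCPU left
host 10: place vm12 (31 vCPU), 17 vCPU left
host 3: place vm13 (10 vCPU), 0 vCPU left
host 2: place vm14 (13 vCPU), 3 vCPU left
host 11: place vm15 (33 vCPU), 15 vCPU left
11 hosts × 48 vCPU = 528 vCPU; used 386 vCPU; unused 142 vCPU.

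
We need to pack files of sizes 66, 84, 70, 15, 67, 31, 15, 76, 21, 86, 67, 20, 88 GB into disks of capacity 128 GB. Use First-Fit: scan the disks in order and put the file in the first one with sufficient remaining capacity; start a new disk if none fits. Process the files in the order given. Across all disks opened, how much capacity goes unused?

66 GB → disk 1 (remaining 62 GB)
84 GB → disk 2 (remaining 44 GB)
70 GB → disk 3 (remaining 58 GB)
15 GB → disk 1 (remaining 47 GB)
67 GB → disk 4 (remaining 61 GB)
31 GB → disk 1 (remaining 16 GB)
15 GB → disk 1 (remaining 1 GB)
76 GB → disk 5 (remaining 52 GB)
21 GB → disk 2 (remaining 23 GB)
86 GB → disk 6 (remaining 42 GB)
67 GB → disk 7 (remaining 61 GB)
20 GB → disk 2 (remaining 3 GB)
88 GB → disk 8 (remaining 40 GB)
8 disks × 128 GB = 1024 GB; used 706 GB; unused 318 GB.

318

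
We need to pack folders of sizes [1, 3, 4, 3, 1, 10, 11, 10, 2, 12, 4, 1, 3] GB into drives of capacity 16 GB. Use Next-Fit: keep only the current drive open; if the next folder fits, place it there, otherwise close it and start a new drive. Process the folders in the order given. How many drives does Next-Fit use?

6

Put 1 GB in drive 1; 15 GB remain.
Put 3 GB in drive 1; 12 GB remain.
Put 4 GB in drive 1; 8 GB remain.
Put 3 GB in drive 1; 5 GB remain.
Put 1 GB in drive 1; 4 GB remain.
Put 10 GB in drive 2; 6 GB remain.
Put 11 GB in drive 3; 5 GB remain.
Put 10 GB in drive 4; 6 GB remain.
Put 2 GB in drive 4; 4 GB remain.
Put 12 GB in drive 5; 4 GB remain.
Put 4 GB in drive 5; 0 GB remain.
Put 1 GB in drive 6; 15 GB remain.
Put 3 GB in drive 6; 12 GB remain.
Final drives: [1,3,4,3,1] [10] [11] [10,2] [12,4] [1,3].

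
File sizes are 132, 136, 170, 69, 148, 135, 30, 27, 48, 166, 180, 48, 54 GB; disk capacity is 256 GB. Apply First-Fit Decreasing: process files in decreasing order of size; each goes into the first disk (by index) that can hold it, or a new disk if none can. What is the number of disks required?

Sorted descending: 180, 170, 166, 148, 136, 135, 132, 69, 54, 48, 48, 30, 27.
Put 180 GB in disk 1; 76 GB remain.
Put 170 GB in disk 2; 86 GB remain.
Put 166 GB in disk 3; 90 GB remain.
Put 148 GB in disk 4; 108 GB remain.
Put 136 GB in disk 5; 120 GB remain.
Put 135 GB in disk 6; 121 GB remain.
Put 132 GB in disk 7; 124 GB remain.
Put 69 GB in disk 1; 7 GB remain.
Put 54 GB in disk 2; 32 GB remain.
Put 48 GB in disk 3; 42 GB remain.
Put 48 GB in disk 4; 60 GB remain.
Put 30 GB in disk 2; 2 GB remain.
Put 27 GB in disk 3; 15 GB remain.
Final disks: [180,69] [170,54,30] [166,48,27] [148,48] [136] [135] [132].

7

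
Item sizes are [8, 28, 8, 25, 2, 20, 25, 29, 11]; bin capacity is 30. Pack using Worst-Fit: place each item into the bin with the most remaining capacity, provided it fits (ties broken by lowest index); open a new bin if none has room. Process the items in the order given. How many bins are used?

6 bins

8 → bin 1 (remaining 22)
28 → bin 2 (remaining 2)
8 → bin 1 (remaining 14)
25 → bin 3 (remaining 5)
2 → bin 1 (remaining 12)
20 → bin 4 (remaining 10)
25 → bin 5 (remaining 5)
29 → bin 6 (remaining 1)
11 → bin 1 (remaining 1)
Final bins: [8,8,2,11] [28] [25] [20] [25] [29].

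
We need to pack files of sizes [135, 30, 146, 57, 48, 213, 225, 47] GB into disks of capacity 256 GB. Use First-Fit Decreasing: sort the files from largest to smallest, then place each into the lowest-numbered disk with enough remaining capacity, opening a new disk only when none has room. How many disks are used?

4 disks

Sorted descending: 225, 213, 146, 135, 57, 48, 47, 30.
Put 225 GB in disk 1; 31 GB remain.
Put 213 GB in disk 2; 43 GB remain.
Put 146 GB in disk 3; 110 GB remain.
Put 135 GB in disk 4; 121 GB remain.
Put 57 GB in disk 3; 53 GB remain.
Put 48 GB in disk 3; 5 GB remain.
Put 47 GB in disk 4; 74 GB remain.
Put 30 GB in disk 1; 1 GB remain.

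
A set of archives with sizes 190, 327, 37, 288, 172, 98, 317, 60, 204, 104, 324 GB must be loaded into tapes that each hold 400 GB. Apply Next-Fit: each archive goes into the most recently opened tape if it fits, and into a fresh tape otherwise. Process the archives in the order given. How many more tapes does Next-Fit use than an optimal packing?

1

Next-Fit: [190] [327,37] [288] [172,98] [317,60] [204,104] [324] → 7 tapes.
Total size 2121 GB; any packing needs at least ⌈2121/400⌉ = 6 tapes.
An optimal packing achieves that bound: [327,60] [324,37] [317] [288,104] [204,190] [172,98] → 6 tapes.
Excess: 7 − 6 = 1.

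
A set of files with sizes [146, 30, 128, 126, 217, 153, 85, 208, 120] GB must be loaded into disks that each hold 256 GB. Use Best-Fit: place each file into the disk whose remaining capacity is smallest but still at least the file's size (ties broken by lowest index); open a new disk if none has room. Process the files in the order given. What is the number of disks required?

6

146 GB → disk 1 (remaining 110 GB)
30 GB → disk 1 (remaining 80 GB)
128 GB → disk 2 (remaining 128 GB)
126 GB → disk 2 (remaining 2 GB)
217 GB → disk 3 (remaining 39 GB)
153 GB → disk 4 (remaining 103 GB)
85 GB → disk 4 (remaining 18 GB)
208 GB → disk 5 (remaining 48 GB)
120 GB → disk 6 (remaining 136 GB)
Final disks: [146,30] [128,126] [217] [153,85] [208] [120].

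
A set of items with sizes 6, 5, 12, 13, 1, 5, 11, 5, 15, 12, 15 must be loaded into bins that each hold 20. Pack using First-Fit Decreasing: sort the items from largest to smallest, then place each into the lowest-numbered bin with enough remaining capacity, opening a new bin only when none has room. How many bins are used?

Sorted descending: 15, 15, 13, 12, 12, 11, 6, 5, 5, 5, 1.
bin 1: place 15, 5 left
bin 2: place 15, 5 left
bin 3: place 13, 7 left
bin 4: place 12, 8 left
bin 5: place 12, 8 left
bin 6: place 11, 9 left
bin 3: place 6, 1 left
bin 1: place 5, 0 left
bin 2: place 5, 0 left
bin 4: place 5, 3 left
bin 3: place 1, 0 left
Final bins: [15,5] [15,5] [13,6,1] [12,5] [12] [11].

6 bins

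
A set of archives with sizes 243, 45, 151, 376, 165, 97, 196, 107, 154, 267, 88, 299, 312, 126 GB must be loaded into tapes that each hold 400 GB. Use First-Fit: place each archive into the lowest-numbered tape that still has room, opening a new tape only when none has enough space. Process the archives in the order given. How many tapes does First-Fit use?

Put 243 GB in tape 1; 157 GB remain.
Put 45 GB in tape 1; 112 GB remain.
Put 151 GB in tape 2; 249 GB remain.
Put 376 GB in tape 3; 24 GB remain.
Put 165 GB in tape 2; 84 GB remain.
Put 97 GB in tape 1; 15 GB remain.
Put 196 GB in tape 4; 204 GB remain.
Put 107 GB in tape 4; 97 GB remain.
Put 154 GB in tape 5; 246 GB remain.
Put 267 GB in tape 6; 133 GB remain.
Put 88 GB in tape 4; 9 GB remain.
Put 299 GB in tape 7; 101 GB remain.
Put 312 GB in tape 8; 88 GB remain.
Put 126 GB in tape 5; 120 GB remain.
Final tapes: [243,45,97] [151,165] [376] [196,107,88] [154,126] [267] [299] [312].

8 tapes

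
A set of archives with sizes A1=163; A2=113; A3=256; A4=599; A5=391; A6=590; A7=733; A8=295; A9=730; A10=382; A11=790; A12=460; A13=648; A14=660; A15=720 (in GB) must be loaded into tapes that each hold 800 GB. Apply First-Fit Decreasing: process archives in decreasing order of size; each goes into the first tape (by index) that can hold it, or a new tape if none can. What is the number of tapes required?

11

Sorted descending: 790, 733, 730, 720, 660, 648, 599, 590, 460, 391, 382, 295, 256, 163, 113.
790 GB → tape 1 (remaining 10 GB)
733 GB → tape 2 (remaining 67 GB)
730 GB → tape 3 (remaining 70 GB)
720 GB → tape 4 (remaining 80 GB)
660 GB → tape 5 (remaining 140 GB)
648 GB → tape 6 (remaining 152 GB)
599 GB → tape 7 (remaining 201 GB)
590 GB → tape 8 (remaining 210 GB)
460 GB → tape 9 (remaining 340 GB)
391 GB → tape 10 (remaining 409 GB)
382 GB → tape 10 (remaining 27 GB)
295 GB → tape 9 (remaining 45 GB)
256 GB → tape 11 (remaining 544 GB)
163 GB → tape 7 (remaining 38 GB)
113 GB → tape 5 (remaining 27 GB)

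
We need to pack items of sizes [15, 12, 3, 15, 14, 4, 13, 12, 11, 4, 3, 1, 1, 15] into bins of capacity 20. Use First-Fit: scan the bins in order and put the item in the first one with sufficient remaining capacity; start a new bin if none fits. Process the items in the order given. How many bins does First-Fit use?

Put 15 in bin 1; 5 remain.
Put 12 in bin 2; 8 remain.
Put 3 in bin 1; 2 remain.
Put 15 in bin 3; 5 remain.
Put 14 in bin 4; 6 remain.
Put 4 in bin 2; 4 remain.
Put 13 in bin 5; 7 remain.
Put 12 in bin 6; 8 remain.
Put 11 in bin 7; 9 remain.
Put 4 in bin 2; 0 remain.
Put 3 in bin 3; 2 remain.
Put 1 in bin 1; 1 remain.
Put 1 in bin 1; 0 remain.
Put 15 in bin 8; 5 remain.
Final bins: [15,3,1,1] [12,4,4] [15,3] [14] [13] [12] [11] [15].

8 bins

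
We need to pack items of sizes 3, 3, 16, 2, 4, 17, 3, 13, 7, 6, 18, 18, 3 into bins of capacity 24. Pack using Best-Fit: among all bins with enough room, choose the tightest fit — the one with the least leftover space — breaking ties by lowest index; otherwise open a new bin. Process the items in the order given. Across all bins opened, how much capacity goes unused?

7

Put 3 in bin 1; 21 remain.
Put 3 in bin 1; 18 remain.
Put 16 in bin 1; 2 remain.
Put 2 in bin 1; 0 remain.
Put 4 in bin 2; 20 remain.
Put 17 in bin 2; 3 remain.
Put 3 in bin 2; 0 remain.
Put 13 in bin 3; 11 remain.
Put 7 in bin 3; 4 remain.
Put 6 in bin 4; 18 remain.
Put 18 in bin 4; 0 remain.
Put 18 in bin 5; 6 remain.
Put 3 in bin 3; 1 remain.
5 bins × 24 = 120; used 113; unused 7.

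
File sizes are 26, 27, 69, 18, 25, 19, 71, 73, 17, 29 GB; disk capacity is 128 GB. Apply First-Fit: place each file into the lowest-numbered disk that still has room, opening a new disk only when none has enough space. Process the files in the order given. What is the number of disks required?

4

26 GB → disk 1 (remaining 102 GB)
27 GB → disk 1 (remaining 75 GB)
69 GB → disk 1 (remaining 6 GB)
18 GB → disk 2 (remaining 110 GB)
25 GB → disk 2 (remaining 85 GB)
19 GB → disk 2 (remaining 66 GB)
71 GB → disk 3 (remaining 57 GB)
73 GB → disk 4 (remaining 55 GB)
17 GB → disk 2 (remaining 49 GB)
29 GB → disk 2 (remaining 20 GB)
Final disks: [26,27,69] [18,25,19,17,29] [71] [73].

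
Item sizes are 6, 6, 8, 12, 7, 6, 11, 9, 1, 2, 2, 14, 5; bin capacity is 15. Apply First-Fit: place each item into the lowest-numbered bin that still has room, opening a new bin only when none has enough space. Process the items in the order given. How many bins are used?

Put 6 in bin 1; 9 remain.
Put 6 in bin 1; 3 remain.
Put 8 in bin 2; 7 remain.
Put 12 in bin 3; 3 remain.
Put 7 in bin 2; 0 remain.
Put 6 in bin 4; 9 remain.
Put 11 in bin 5; 4 remain.
Put 9 in bin 4; 0 remain.
Put 1 in bin 1; 2 remain.
Put 2 in bin 1; 0 remain.
Put 2 in bin 3; 1 remain.
Put 14 in bin 6; 1 remain.
Put 5 in bin 7; 10 remain.
Final bins: [6,6,1,2] [8,7] [12,2] [6,9] [11] [14] [5].

7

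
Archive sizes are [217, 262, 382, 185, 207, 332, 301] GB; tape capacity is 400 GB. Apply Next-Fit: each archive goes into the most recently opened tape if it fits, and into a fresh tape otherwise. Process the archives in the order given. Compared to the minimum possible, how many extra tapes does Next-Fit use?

Next-Fit: [217] [262] [382] [185,207] [332] [301] → 6 tapes.
6 archives exceed 200 GB (half the capacity), and no two of those can share a tape, so at least 6 tapes are needed.
So 6 is already optimal.

0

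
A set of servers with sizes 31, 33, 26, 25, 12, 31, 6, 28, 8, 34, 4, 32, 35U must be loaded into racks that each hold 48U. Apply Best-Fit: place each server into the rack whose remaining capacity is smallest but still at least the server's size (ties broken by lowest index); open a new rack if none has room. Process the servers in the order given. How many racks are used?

9

31U → rack 1 (remaining 17U)
33U → rack 2 (remaining 15U)
26U → rack 3 (remaining 22U)
25U → rack 4 (remaining 23U)
12U → rack 2 (remaining 3U)
31U → rack 5 (remaining 17U)
6U → rack 1 (remaining 11U)
28U → rack 6 (remaining 20U)
8U → rack 1 (remaining 3U)
34U → rack 7 (remaining 14U)
4U → rack 7 (remaining 10U)
32U → rack 8 (remaining 16U)
35U → rack 9 (remaining 13U)
Final racks: [31,6,8] [33,12] [26] [25] [31] [28] [34,4] [32] [35].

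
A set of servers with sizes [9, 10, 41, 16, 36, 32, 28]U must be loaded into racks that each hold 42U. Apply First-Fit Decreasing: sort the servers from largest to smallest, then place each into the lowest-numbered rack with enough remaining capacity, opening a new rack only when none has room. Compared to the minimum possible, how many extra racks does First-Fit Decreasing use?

0

First-Fit Decreasing: [41] [36] [32,10] [28,9] [16] → 5 racks.
Total size 172U; any packing needs at least ⌈172/42⌉ = 5 racks.
So 5 is already optimal.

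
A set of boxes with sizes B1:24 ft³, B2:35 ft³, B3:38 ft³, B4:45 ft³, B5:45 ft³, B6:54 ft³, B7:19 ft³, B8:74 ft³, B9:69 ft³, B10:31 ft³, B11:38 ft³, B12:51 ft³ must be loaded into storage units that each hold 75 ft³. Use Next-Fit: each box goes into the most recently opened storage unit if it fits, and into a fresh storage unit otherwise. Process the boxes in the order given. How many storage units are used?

B1 (24 ft³) → storage unit 1 (remaining 51 ft³)
B2 (35 ft³) → storage unit 1 (remaining 16 ft³)
B3 (38 ft³) → storage unit 2 (remaining 37 ft³)
B4 (45 ft³) → storage unit 3 (remaining 30 ft³)
B5 (45 ft³) → storage unit 4 (remaining 30 ft³)
B6 (54 ft³) → storage unit 5 (remaining 21 ft³)
B7 (19 ft³) → storage unit 5 (remaining 2 ft³)
B8 (74 ft³) → storage unit 6 (remaining 1 ft³)
B9 (69 ft³) → storage unit 7 (remaining 6 ft³)
B10 (31 ft³) → storage unit 8 (remaining 44 ft³)
B11 (38 ft³) → storage unit 8 (remaining 6 ft³)
B12 (51 ft³) → storage unit 9 (remaining 24 ft³)
Final storage units: [24,35] [38] [45] [45] [54,19] [74] [69] [31,38] [51].

9 storage units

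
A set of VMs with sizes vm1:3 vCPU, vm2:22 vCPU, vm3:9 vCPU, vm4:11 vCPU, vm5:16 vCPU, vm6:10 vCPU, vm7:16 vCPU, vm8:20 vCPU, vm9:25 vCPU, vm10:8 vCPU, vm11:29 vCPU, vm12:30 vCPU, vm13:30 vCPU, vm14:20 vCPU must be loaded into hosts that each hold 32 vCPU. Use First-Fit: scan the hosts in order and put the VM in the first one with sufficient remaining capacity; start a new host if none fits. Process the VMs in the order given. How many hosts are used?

9

host 1: place vm1 (3 vCPU), 29 vCPU left
host 1: place vm2 (22 vCPU), 7 vCPU left
host 2: place vm3 (9 vCPU), 23 vCPU left
host 2: place vm4 (11 vCPU), 12 vCPU left
host 3: place vm5 (16 vCPU), 16 vCPU left
host 2: place vm6 (10 vCPU), 2 vCPU left
host 3: place vm7 (16 vCPU), 0 vCPU left
host 4: place vm8 (20 vCPU), 12 vCPU left
host 5: place vm9 (25 vCPU), 7 vCPU left
host 4: place vm10 (8 vCPU), 4 vCPU left
host 6: place vm11 (29 vCPU), 3 vCPU left
host 7: place vm12 (30 vCPU), 2 vCPU left
host 8: place vm13 (30 vCPU), 2 vCPU left
host 9: place vm14 (20 vCPU), 12 vCPU left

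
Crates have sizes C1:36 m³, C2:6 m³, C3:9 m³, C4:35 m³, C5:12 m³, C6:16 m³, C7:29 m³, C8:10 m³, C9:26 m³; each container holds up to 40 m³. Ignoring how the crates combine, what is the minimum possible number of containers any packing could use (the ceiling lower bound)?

Total size = 36 + 6 + 9 + 35 + 12 + 16 + 29 + 10 + 26 = 179 m³.
⌈179 / 40⌉ = 5.

5 containers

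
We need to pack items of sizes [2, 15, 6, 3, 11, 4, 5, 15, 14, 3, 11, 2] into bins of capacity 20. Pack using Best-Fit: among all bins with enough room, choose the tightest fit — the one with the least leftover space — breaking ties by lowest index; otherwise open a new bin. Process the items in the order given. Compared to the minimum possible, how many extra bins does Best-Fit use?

0

Best-Fit: [2,15,3] [6,11,3] [4,5,11] [15,2] [14] → 5 bins.
Total size 91; any packing needs at least ⌈91/20⌉ = 5 bins.
So 5 is already optimal.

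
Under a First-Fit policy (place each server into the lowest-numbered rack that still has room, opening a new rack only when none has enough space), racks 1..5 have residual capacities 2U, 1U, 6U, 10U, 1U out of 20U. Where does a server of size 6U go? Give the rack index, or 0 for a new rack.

3

Racks with room: rack 3 (6U), rack 4 (10U).
The first with room is rack 3.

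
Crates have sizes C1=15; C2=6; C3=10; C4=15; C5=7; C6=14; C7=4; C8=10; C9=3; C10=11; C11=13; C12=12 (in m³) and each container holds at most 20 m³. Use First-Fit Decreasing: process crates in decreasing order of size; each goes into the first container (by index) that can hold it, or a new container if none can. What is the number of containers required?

Sorted descending: 15, 15, 14, 13, 12, 11, 10, 10, 7, 6, 4, 3.
container 1: place 15 m³, 5 m³ left
container 2: place 15 m³, 5 m³ left
container 3: place 14 m³, 6 m³ left
container 4: place 13 m³, 7 m³ left
container 5: place 12 m³, 8 m³ left
container 6: place 11 m³, 9 m³ left
container 7: place 10 m³, 10 m³ left
container 7: place 10 m³, 0 m³ left
container 4: place 7 m³, 0 m³ left
container 3: place 6 m³, 0 m³ left
container 1: place 4 m³, 1 m³ left
container 2: place 3 m³, 2 m³ left
Final containers: [15,4] [15,3] [14,6] [13,7] [12] [11] [10,10].

7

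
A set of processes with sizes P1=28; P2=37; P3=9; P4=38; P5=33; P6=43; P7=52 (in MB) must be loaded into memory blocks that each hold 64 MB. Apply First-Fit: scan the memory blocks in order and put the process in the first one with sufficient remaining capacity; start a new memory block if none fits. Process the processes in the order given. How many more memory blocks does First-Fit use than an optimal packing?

1

First-Fit: [28,9] [37] [38] [33] [43] [52] → 6 memory blocks.
5 processes exceed 32 MB (half the capacity), and no two of those can share a memory block, so at least 5 memory blocks are needed.
An optimal packing achieves that bound: [52,9] [43] [38] [37] [33,28] → 5 memory blocks.
Excess: 6 − 5 = 1.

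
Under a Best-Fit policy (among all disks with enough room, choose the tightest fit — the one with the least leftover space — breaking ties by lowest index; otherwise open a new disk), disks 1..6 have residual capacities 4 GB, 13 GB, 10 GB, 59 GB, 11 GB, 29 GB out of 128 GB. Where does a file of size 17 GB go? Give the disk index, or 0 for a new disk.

6

Disks with room: disk 4 (59 GB), disk 6 (29 GB).
Tightest fit is disk 6 with 29 GB free.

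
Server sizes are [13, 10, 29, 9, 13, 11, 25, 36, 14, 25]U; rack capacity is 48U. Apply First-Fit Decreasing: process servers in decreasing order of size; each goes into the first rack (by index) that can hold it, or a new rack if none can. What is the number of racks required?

4

Sorted descending: 36, 29, 25, 25, 14, 13, 13, 11, 10, 9.
36U → rack 1 (remaining 12U)
29U → rack 2 (remaining 19U)
25U → rack 3 (remaining 23U)
25U → rack 4 (remaining 23U)
14U → rack 2 (remaining 5U)
13U → rack 3 (remaining 10U)
13U → rack 4 (remaining 10U)
11U → rack 1 (remaining 1U)
10U → rack 3 (remaining 0U)
9U → rack 4 (remaining 1U)
Final racks: [36,11] [29,14] [25,13,10] [25,13,9].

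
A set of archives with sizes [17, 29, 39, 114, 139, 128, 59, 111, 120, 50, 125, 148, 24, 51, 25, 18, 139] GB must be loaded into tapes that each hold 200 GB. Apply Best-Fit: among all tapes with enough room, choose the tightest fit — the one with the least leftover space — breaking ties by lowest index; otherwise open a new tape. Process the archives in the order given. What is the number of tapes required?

Put 17 GB in tape 1; 183 GB remain.
Put 29 GB in tape 1; 154 GB remain.
Put 39 GB in tape 1; 115 GB remain.
Put 114 GB in tape 1; 1 GB remain.
Put 139 GB in tape 2; 61 GB remain.
Put 128 GB in tape 3; 72 GB remain.
Put 59 GB in tape 2; 2 GB remain.
Put 111 GB in tape 4; 89 GB remain.
Put 120 GB in tape 5; 80 GB remain.
Put 50 GB in tape 3; 22 GB remain.
Put 125 GB in tape 6; 75 GB remain.
Put 148 GB in tape 7; 52 GB remain.
Put 24 GB in tape 7; 28 GB remain.
Put 51 GB in tape 6; 24 GB remain.
Put 25 GB in tape 7; 3 GB remain.
Put 18 GB in tape 3; 4 GB remain.
Put 139 GB in tape 8; 61 GB remain.

8 tapes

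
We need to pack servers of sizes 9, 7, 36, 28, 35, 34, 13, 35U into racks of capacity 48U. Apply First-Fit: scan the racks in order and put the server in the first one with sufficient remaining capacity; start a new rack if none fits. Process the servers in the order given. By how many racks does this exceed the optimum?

First-Fit: [9,7,28] [36] [35,13] [34] [35] → 5 racks.
Total size 197U; any packing needs at least ⌈197/48⌉ = 5 racks.
So 5 is already optimal.

0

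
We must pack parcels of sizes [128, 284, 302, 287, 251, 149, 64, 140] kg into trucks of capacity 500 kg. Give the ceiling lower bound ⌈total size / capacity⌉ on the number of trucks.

4

Total size = 128 + 284 + 302 + 287 + 251 + 149 + 64 + 140 = 1605 kg.
⌈1605 / 500⌉ = 4.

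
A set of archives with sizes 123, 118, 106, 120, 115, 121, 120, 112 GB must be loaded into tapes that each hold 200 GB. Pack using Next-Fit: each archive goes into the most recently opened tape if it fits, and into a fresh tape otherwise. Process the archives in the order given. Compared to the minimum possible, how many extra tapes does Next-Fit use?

0

Next-Fit: [123] [118] [106] [120] [115] [121] [120] [112] → 8 tapes.
8 archives exceed 100 GB (half the capacity), and no two of those can share a tape, so at least 8 tapes are needed.
So 8 is already optimal.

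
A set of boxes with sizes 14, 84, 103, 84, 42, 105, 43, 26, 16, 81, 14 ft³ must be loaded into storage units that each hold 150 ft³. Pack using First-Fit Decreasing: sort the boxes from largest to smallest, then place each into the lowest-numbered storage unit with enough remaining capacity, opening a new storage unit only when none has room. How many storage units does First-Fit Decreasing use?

5

Sorted descending: 105, 103, 84, 84, 81, 43, 42, 26, 16, 14, 14.
Put 105 ft³ in storage unit 1; 45 ft³ remain.
Put 103 ft³ in storage unit 2; 47 ft³ remain.
Put 84 ft³ in storage unit 3; 66 ft³ remain.
Put 84 ft³ in storage unit 4; 66 ft³ remain.
Put 81 ft³ in storage unit 5; 69 ft³ remain.
Put 43 ft³ in storage unit 1; 2 ft³ remain.
Put 42 ft³ in storage unit 2; 5 ft³ remain.
Put 26 ft³ in storage unit 3; 40 ft³ remain.
Put 16 ft³ in storage unit 3; 24 ft³ remain.
Put 14 ft³ in storage unit 3; 10 ft³ remain.
Put 14 ft³ in storage unit 4; 52 ft³ remain.
Final storage units: [105,43] [103,42] [84,26,16,14] [84,14] [81].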